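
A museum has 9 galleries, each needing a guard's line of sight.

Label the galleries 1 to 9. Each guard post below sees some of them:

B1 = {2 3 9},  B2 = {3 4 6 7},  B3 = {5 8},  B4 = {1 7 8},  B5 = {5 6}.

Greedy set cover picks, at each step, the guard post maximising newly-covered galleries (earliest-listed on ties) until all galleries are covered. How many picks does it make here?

4

Greedy: pick B2 (covers 4 new) → pick B1 (covers 2 new) → pick B3 (covers 2 new) → pick B4 (covers 1 new). Total picks: 4.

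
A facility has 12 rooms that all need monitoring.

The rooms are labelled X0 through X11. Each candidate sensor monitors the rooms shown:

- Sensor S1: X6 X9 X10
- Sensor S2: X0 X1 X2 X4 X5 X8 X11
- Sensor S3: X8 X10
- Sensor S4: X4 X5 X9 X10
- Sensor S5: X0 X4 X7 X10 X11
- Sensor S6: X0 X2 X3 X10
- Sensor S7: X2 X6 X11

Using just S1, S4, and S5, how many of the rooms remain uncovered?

Union of S1, S4, S5 = {X0, X4, X5, X6, X7, X9, X10, X11}.
Not covered: X1, X2, X3, X8 — 4 rooms.

4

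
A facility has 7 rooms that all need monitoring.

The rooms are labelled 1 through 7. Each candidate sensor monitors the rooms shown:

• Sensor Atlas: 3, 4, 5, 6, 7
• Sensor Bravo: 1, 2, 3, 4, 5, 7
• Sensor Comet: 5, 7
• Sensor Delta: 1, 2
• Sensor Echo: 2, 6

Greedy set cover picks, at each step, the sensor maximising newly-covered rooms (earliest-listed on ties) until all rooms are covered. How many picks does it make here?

2

Greedy: pick Bravo (covers 6 new) → pick Atlas (covers 1 new). Total picks: 2.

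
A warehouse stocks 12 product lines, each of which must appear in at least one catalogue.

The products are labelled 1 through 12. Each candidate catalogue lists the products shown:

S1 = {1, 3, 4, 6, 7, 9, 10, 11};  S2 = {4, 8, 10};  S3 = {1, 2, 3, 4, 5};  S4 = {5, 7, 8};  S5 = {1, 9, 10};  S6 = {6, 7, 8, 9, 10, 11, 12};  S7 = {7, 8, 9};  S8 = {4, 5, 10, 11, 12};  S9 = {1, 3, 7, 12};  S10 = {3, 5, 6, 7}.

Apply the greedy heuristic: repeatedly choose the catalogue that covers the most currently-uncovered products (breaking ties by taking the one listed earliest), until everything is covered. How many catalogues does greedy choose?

Greedy: pick S1 (covers 8 new) → pick S3 (covers 2 new) → pick S6 (covers 2 new). Total picks: 3.
(The true minimum cover uses only 2 catalogues, so greedy is not optimal here.)

3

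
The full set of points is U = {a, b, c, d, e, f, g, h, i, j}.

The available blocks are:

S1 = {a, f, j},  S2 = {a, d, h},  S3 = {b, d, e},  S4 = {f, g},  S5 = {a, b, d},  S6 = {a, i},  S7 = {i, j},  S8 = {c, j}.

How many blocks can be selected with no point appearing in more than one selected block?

S3, S4, S6, S8 are pairwise disjoint (S3={b,d,e}; S4={f,g}; S6={a,i}; S8={c,j}).
Every remaining block overlaps one of these, and no 5 of the listed blocks are pairwise disjoint, so 4 is the maximum.

4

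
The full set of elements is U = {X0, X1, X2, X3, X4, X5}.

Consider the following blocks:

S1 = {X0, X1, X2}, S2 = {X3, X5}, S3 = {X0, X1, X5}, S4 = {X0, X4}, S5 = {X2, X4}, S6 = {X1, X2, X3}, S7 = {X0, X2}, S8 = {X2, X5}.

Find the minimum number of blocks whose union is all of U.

Take {S1, S2, S4}. Their union is {X0, X1, X2, X3, X4, X5}, which is all 6 elements.
No 2 of the 8 blocks cover everything (all 28 combinations miss at least one element), so 3 is optimal.

3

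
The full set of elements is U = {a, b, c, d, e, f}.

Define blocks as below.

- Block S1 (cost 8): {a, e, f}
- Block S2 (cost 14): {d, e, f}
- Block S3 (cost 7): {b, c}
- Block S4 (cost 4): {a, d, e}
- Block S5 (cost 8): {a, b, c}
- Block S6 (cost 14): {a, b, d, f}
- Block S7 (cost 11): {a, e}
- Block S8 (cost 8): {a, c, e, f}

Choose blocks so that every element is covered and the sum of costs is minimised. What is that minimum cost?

S1, S3, S4 together cover every element (S1 ∪ S3 ∪ S4 = {a, b, c, d, e, f}); total cost 8 + 7 + 4 = 19.
No covering selection has total cost below 19.

19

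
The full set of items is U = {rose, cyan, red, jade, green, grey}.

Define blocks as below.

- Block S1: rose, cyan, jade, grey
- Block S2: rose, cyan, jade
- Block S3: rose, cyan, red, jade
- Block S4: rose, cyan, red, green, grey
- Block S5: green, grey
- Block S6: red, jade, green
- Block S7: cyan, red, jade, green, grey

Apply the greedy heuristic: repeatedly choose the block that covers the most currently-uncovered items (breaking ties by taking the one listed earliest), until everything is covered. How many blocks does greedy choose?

2

Greedy: pick S4 (covers 5 new) → pick S1 (covers 1 new). Total picks: 2.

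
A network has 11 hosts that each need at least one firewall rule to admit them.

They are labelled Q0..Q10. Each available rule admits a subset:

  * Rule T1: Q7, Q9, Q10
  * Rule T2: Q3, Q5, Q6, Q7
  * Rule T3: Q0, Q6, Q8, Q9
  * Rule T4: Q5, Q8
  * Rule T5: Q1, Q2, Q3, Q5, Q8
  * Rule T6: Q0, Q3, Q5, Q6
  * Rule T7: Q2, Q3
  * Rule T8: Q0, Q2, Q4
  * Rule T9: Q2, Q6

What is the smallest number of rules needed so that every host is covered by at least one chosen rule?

4

T1 and T5 and T6 and T8 together: T1 ∪ T5 ∪ T6 ∪ T8 = {Q0, Q1, Q2, Q3, Q4, Q5, Q6, Q7, Q8, Q9, Q10} — every host is covered.
No 3 of the 9 rules cover everything (all 84 combinations miss at least one host), so 4 is optimal.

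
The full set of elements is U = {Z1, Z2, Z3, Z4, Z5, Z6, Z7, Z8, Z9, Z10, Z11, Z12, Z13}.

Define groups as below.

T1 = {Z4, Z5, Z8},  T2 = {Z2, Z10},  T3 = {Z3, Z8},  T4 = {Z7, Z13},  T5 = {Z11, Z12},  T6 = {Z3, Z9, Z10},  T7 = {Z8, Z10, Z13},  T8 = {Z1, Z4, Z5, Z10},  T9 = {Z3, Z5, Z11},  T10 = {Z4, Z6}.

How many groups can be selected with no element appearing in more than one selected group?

T2, T3, T4, T5, T10 are pairwise disjoint (T2={Z2,Z10}; T3={Z3,Z8}; T4={Z7,Z13}; T5={Z11,Z12}; T10={Z4,Z6}).
Every remaining group overlaps one of these, and no 6 of the listed groups are pairwise disjoint, so 5 is the maximum.

5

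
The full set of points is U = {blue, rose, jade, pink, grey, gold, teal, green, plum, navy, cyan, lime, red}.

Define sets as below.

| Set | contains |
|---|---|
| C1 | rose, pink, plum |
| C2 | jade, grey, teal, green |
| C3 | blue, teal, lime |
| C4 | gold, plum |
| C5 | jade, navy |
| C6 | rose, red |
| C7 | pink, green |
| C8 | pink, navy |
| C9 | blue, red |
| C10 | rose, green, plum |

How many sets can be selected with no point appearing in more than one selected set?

C3, C4, C5, C6, C7 are pairwise disjoint (C3={blue,teal,lime}; C4={gold,plum}; C5={jade,navy}; C6={rose,red}; C7={pink,green}).
Every remaining set overlaps one of these, and no 6 of the listed sets are pairwise disjoint, so 5 is the maximum.

5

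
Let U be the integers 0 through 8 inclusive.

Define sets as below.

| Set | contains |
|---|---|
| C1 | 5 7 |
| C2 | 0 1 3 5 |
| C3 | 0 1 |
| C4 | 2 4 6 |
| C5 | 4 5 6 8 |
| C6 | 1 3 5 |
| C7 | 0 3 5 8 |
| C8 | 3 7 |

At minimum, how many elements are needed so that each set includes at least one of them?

The 4 elements {1, 4, 5, 7} hit every set.
No choice of 3 elements meets every set, so 4 is the minimum.

4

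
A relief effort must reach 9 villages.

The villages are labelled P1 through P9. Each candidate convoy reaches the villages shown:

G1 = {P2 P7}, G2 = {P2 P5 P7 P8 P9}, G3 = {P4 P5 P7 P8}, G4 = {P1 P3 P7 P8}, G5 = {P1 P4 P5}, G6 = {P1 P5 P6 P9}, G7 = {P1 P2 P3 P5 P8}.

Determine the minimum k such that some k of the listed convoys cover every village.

Take {G3, G6, G7}. Their union is {P1, P2, P3, P4, P5, P6, P7, P8, P9}, which is all 9 villages.
Only G6 contains P6, so G6 is forced; the remaining 5 villages need at least 2 more convoys (each remaining convoy adds at most 3) — so at least 3 convoys are needed, and 3 is optimal.

3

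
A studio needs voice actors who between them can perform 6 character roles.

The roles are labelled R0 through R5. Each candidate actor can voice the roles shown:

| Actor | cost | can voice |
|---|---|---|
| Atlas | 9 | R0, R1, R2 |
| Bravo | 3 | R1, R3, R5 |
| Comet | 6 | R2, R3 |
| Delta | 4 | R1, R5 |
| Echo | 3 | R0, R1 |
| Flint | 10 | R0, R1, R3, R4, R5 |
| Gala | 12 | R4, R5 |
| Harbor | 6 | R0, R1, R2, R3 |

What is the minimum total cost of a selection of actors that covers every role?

16

Comet, Flint together cover every role (Comet ∪ Flint = {R0, R1, R2, R3, R4, R5}); total cost 6 + 10 = 16.
The greedy pick Bravo, Echo, Comet, Flint costs 22; no covering selection beats 16.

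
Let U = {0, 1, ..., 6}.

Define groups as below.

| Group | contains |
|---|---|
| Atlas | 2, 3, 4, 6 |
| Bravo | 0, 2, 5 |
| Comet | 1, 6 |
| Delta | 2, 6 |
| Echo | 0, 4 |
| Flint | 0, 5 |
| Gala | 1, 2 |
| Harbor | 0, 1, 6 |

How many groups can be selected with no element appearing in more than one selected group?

Atlas, Flint are pairwise disjoint (Atlas={2,3,4,6}; Flint={0,5}).
Every remaining group overlaps one of these, and no 3 of the listed groups are pairwise disjoint, so 2 is the maximum.

2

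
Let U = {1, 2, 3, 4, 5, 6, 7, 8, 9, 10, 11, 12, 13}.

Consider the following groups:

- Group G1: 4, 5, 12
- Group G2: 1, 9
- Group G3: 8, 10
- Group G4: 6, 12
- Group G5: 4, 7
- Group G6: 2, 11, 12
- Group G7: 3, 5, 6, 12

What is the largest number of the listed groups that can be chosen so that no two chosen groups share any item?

4

G2, G3, G5, G7 are pairwise disjoint (G2={1,9}; G3={8,10}; G5={4,7}; G7={3,5,6,12}).
Every remaining group overlaps one of these, and no 5 of the listed groups are pairwise disjoint, so 4 is the maximum.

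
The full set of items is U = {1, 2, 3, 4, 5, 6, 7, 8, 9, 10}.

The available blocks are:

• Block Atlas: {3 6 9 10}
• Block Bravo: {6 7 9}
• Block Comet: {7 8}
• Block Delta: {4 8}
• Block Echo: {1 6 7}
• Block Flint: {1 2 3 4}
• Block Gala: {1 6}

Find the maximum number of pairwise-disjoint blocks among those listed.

2

Bravo, Delta are pairwise disjoint (Bravo={6,7,9}; Delta={4,8}).
Every remaining block overlaps one of these, and no 3 of the listed blocks are pairwise disjoint, so 2 is the maximum.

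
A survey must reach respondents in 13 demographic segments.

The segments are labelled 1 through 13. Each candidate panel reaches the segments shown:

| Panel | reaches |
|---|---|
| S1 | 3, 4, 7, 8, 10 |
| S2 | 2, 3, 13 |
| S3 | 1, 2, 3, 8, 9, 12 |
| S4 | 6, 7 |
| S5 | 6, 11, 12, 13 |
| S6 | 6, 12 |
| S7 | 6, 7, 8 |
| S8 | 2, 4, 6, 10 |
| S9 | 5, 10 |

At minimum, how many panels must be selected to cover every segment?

S1 and S3 and S5 and S9 together: S1 ∪ S3 ∪ S5 ∪ S9 = {1, 2, 3, 4, 5, 6, 7, 8, 9, 10, 11, 12, 13} — every segment is covered.
Only S3 contains 1, so S3 is forced; the remaining 7 segments need at least 3 more panels (each remaining panel adds at most 3) — so at least 4 panels are needed, and 4 is optimal.

4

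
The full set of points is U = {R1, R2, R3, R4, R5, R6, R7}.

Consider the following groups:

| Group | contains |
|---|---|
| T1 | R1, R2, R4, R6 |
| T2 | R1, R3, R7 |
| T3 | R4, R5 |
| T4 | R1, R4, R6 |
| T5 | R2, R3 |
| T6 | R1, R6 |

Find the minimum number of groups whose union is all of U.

T1, T2, and T3 cover everything between them: the union {R1, R2, R3, R4, R5, R6, R7} is all of U.
Only T3 contains R5, so T3 is forced; the remaining 5 points need at least 2 more groups (each remaining group adds at most 3) — so at least 3 groups are needed, and 3 is optimal.

3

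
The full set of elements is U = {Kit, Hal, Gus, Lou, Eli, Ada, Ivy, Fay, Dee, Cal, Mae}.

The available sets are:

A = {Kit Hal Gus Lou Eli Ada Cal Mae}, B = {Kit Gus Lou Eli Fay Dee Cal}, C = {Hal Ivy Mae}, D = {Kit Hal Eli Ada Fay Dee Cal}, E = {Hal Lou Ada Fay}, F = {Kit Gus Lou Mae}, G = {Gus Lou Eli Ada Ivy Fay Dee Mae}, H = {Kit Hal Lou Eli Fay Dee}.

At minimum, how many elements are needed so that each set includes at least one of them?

T = {Hal, Lou} meets every set (each contains at least one member of T), and |T| = 2.
The sets B, C are pairwise disjoint, so any hitting set needs a separate element for each — at least 2. Hence 2 is optimal.

2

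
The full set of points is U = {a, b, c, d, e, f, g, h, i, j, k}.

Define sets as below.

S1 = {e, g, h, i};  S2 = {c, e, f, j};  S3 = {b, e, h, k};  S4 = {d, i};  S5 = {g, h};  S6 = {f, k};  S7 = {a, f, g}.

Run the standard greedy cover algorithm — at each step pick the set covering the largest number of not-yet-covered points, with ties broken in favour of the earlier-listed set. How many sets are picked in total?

5

Greedy: pick S1 (covers 4 new) → pick S2 (covers 3 new) → pick S3 (covers 2 new) → pick S4 (covers 1 new) → pick S7 (covers 1 new). Total picks: 5.
(The true minimum cover uses only 4 sets, so greedy is not optimal here.)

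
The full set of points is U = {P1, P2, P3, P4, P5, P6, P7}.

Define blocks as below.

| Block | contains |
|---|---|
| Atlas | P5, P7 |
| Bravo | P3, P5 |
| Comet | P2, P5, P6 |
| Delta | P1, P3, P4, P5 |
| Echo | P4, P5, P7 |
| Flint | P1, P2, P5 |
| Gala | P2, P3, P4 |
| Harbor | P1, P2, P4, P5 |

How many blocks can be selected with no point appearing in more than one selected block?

Atlas, Gala are pairwise disjoint (Atlas={P5,P7}; Gala={P2,P3,P4}).
Every remaining block overlaps one of these, and no 3 of the listed blocks are pairwise disjoint, so 2 is the maximum.

2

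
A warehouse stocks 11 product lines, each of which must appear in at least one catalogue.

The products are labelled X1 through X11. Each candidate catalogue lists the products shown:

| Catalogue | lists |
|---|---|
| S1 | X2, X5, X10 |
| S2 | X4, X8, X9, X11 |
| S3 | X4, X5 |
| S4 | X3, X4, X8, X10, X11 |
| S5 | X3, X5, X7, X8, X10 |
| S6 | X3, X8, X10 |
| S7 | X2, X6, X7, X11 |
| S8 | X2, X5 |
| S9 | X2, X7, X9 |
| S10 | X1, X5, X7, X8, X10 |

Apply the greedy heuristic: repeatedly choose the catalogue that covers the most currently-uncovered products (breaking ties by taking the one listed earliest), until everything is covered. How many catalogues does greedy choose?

Greedy: pick S4 (covers 5 new) → pick S7 (covers 3 new) → pick S10 (covers 2 new) → pick S2 (covers 1 new). Total picks: 4.

4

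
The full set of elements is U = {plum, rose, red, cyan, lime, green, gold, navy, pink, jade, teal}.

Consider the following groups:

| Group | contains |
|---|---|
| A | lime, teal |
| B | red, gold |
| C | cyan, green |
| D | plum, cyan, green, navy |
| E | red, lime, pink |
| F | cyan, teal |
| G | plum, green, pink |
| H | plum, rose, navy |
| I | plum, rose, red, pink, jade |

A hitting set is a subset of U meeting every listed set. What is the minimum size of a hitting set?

4

The 4 elements {plum, cyan, lime, gold} hit every group.
The groups A, B, C, H are pairwise disjoint, so any hitting set needs a separate element for each — at least 4. Hence 4 is optimal.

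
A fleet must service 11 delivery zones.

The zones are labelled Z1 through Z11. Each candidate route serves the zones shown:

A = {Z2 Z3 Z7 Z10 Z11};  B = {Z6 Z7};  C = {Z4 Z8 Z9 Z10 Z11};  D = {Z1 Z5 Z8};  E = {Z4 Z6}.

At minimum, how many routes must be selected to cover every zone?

4

A and B and C and D together: A ∪ B ∪ C ∪ D = {Z1, Z2, Z3, Z4, Z5, Z6, Z7, Z8, Z9, Z10, Z11} — every zone is covered.
No 3 of the 5 routes cover everything (all 10 combinations miss at least one zone), so 4 is optimal.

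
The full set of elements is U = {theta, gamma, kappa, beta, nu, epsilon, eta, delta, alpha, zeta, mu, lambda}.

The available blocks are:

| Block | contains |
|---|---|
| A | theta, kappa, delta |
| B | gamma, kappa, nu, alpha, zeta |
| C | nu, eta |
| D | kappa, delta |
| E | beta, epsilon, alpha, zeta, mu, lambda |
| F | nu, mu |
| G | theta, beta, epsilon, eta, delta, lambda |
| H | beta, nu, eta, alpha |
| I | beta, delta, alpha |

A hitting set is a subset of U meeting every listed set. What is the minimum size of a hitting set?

The 3 elements {nu, delta, zeta} hit every block.
The blocks C, D, E are pairwise disjoint, so any hitting set needs a separate element for each — at least 3. Hence 3 is optimal.

3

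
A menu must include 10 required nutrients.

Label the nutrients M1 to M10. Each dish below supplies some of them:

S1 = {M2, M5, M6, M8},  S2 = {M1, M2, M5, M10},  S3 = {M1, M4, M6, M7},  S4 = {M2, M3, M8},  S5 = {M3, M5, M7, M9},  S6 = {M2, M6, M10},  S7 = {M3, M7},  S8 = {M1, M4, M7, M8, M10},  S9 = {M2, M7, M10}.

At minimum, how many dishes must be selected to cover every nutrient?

3

Take {S1, S5, S8}. Their union is {M1, M2, M3, M4, M5, M6, M7, M8, M9, M10}, which is all 10 nutrients.
Only S5 contains M9, so S5 is forced; the remaining 6 nutrients need at least 2 more dishes (each remaining dish adds at most 4) — so at least 3 dishes are needed, and 3 is optimal.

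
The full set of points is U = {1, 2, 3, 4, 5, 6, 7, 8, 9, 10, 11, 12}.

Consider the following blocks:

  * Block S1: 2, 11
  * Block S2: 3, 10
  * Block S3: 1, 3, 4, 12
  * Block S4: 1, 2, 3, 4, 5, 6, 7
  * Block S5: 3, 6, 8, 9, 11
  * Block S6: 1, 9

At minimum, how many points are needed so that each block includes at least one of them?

3

H = {1, 10, 11} meets every block (each contains at least one member of H), and |H| = 3.
The blocks S1, S2, S6 are pairwise disjoint, so any hitting set needs a separate point for each — at least 3. Hence 3 is optimal.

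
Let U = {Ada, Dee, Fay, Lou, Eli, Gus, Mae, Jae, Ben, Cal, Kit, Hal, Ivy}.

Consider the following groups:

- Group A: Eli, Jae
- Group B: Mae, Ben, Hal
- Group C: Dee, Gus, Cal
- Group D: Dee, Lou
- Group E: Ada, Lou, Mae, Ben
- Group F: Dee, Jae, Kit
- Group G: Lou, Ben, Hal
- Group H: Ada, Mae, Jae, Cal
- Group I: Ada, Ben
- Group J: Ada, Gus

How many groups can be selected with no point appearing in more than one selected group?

A, B, D, J are pairwise disjoint (A={Eli,Jae}; B={Mae,Ben,Hal}; D={Dee,Lou}; J={Ada,Gus}).
Every remaining group overlaps one of these, and no 5 of the listed groups are pairwise disjoint, so 4 is the maximum.

4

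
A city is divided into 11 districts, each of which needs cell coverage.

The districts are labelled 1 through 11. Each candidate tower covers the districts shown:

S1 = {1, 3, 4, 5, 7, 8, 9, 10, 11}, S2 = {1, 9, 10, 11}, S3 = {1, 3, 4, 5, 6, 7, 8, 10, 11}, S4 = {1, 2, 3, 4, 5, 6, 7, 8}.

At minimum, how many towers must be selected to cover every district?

S1 and S4 together: S1 ∪ S4 = {1, 2, 3, 4, 5, 6, 7, 8, 9, 10, 11} — every district is covered.
No single tower has all 11 districts (the largest, S1, has 9), so 2 is optimal.

2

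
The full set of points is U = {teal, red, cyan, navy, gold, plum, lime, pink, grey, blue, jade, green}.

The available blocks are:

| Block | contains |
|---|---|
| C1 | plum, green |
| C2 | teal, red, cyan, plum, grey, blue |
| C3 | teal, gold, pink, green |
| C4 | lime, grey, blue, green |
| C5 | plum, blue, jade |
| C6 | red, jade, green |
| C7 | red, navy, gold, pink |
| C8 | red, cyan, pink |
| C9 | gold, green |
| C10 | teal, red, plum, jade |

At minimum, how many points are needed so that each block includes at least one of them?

3

Take H = {red, jade, green}. Each listed block contains at least one of these, so H is a hitting set of size 3.
The blocks C5, C8, C9 are pairwise disjoint, so any hitting set needs a separate point for each — at least 3. Hence 3 is optimal.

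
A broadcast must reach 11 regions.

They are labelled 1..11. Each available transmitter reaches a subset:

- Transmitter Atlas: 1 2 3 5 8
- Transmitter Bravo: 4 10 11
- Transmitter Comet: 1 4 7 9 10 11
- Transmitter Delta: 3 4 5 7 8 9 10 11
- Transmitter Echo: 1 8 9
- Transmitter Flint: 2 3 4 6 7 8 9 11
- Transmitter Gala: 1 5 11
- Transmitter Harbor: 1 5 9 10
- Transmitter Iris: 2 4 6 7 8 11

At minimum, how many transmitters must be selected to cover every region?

2

Flint and Harbor together: Flint ∪ Harbor = {1, 2, 3, 4, 5, 6, 7, 8, 9, 10, 11} — every region is covered.
No single transmitter has all 11 regions (the largest, Delta, has 8), so 2 is optimal.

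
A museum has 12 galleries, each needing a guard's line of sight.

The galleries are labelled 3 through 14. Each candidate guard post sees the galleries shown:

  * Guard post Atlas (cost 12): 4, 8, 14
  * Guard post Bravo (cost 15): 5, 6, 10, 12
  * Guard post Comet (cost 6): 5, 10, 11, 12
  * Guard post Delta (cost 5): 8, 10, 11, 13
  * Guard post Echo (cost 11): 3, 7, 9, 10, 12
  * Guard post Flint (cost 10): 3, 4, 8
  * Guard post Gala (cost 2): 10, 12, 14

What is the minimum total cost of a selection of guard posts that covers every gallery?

43

Atlas, Bravo, Delta, Echo together cover every gallery (Atlas ∪ Bravo ∪ Delta ∪ Echo = {3, 4, 5, 6, 7, 8, 9, 10, 11, 12, 13, 14}); total cost 12 + 15 + 5 + 11 = 43.
The greedy pick Gala, Delta, Echo, Comet, Flint, Bravo costs 49; no covering selection beats 43.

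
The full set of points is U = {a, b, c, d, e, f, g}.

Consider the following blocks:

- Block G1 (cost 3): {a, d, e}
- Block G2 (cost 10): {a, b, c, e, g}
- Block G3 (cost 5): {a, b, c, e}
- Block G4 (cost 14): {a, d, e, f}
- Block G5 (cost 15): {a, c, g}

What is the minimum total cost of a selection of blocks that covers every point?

24

G2, G4 together cover every point (G2 ∪ G4 = {a, b, c, d, e, f, g}); total cost 10 + 14 = 24.
The greedy pick G1, G3, G2, G4 costs 32; no covering selection beats 24.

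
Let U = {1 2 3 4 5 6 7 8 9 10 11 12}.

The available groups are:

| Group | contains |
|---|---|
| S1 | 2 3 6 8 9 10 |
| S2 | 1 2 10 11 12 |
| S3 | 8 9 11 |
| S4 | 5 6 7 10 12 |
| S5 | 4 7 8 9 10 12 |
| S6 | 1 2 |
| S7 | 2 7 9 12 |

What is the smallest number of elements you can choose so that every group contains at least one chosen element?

H = {2, 9, 10} meets every group (each contains at least one member of H), and |H| = 3.
The groups S3, S4, S6 are pairwise disjoint, so any hitting set needs a separate element for each — at least 3. Hence 3 is optimal.

3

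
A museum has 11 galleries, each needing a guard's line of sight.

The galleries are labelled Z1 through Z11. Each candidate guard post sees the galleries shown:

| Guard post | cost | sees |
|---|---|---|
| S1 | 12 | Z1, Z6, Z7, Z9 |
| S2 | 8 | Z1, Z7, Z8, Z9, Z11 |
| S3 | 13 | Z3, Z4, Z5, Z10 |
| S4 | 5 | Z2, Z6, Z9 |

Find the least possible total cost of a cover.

26

S2, S3, S4 together cover every gallery (S2 ∪ S3 ∪ S4 = {Z1, Z2, Z3, Z4, Z5, Z6, Z7, Z8, Z9, Z10, Z11}); total cost 8 + 13 + 5 = 26.
No covering selection has total cost below 26.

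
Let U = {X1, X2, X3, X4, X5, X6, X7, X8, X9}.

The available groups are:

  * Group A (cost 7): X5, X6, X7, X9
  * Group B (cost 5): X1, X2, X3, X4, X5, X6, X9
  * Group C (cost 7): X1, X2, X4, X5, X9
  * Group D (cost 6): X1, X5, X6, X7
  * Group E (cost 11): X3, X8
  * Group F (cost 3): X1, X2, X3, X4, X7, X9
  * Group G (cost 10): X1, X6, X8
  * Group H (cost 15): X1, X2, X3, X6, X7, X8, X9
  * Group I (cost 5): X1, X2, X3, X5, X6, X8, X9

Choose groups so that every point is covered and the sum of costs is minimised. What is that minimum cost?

8

F, I together cover every point (F ∪ I = {X1, X2, X3, X4, X5, X6, X7, X8, X9}); total cost 3 + 5 = 8.
No covering selection has total cost below 8.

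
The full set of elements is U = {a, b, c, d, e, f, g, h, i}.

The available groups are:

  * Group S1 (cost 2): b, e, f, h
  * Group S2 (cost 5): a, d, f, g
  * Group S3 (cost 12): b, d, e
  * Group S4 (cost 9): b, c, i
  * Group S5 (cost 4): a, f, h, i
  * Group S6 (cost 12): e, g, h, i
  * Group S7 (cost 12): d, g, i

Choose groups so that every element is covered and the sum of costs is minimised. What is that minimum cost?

16

S1, S2, S4 together cover every element (S1 ∪ S2 ∪ S4 = {a, b, c, d, e, f, g, h, i}); total cost 2 + 5 + 9 = 16.
The greedy pick S1, S2, S5, S4 costs 20; no covering selection beats 16.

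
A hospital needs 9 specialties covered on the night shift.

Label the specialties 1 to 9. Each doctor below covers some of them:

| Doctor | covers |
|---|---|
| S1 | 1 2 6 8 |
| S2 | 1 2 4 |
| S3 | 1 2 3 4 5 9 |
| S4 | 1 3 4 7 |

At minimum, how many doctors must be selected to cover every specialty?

Take {S1, S3, S4}. Their union is {1, 2, 3, 4, 5, 6, 7, 8, 9}, which is all 9 specialties.
Only S3 contains 5, so S3 is forced; the remaining 3 specialties need at least 2 more doctors (each remaining doctor adds at most 2) — so at least 3 doctors are needed, and 3 is optimal.

3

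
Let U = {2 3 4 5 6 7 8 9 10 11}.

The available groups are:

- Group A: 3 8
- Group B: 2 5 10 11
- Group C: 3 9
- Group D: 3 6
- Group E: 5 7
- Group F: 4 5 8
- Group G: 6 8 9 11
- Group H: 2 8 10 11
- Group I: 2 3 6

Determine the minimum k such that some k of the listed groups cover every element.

E and F and G and H and I together: E ∪ F ∪ G ∪ H ∪ I = {2, 3, 4, 5, 6, 7, 8, 9, 10, 11} — every element is covered.
No 4 of the 9 groups cover everything (all 126 combinations miss at least one element), so 5 is optimal.

5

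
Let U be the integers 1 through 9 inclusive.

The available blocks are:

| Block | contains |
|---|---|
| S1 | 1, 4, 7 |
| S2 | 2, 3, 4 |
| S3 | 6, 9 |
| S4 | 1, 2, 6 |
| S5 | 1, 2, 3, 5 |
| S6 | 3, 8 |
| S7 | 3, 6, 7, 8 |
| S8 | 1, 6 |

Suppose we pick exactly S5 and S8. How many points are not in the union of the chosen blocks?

Union of S5, S8 = {1, 2, 3, 5, 6}.
Not covered: 4, 7, 8, 9 — 4 points.

4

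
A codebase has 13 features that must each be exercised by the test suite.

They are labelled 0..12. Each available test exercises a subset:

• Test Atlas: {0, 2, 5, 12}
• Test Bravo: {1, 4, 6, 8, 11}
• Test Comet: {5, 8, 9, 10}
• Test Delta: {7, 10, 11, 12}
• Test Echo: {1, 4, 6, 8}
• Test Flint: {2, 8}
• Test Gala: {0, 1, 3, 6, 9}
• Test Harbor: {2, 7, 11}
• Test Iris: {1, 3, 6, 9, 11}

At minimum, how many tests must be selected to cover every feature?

4

Atlas and Delta and Echo and Iris together: Atlas ∪ Delta ∪ Echo ∪ Iris = {0, 1, 2, 3, 4, 5, 6, 7, 8, 9, 10, 11, 12} — every feature is covered.
No 3 of the 9 tests cover everything (all 84 combinations miss at least one feature), so 4 is optimal.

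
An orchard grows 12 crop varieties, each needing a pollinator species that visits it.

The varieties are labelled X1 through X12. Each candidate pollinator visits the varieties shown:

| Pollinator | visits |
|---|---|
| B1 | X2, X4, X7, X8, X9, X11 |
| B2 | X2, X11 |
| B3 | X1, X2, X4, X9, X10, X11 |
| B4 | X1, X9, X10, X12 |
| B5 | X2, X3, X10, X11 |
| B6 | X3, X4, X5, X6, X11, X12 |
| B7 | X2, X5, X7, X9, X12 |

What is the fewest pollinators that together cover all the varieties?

Take {B1, B3, B6}. Their union is {X1, X2, X3, X4, X5, X6, X7, X8, X9, X10, X11, X12}, which is all 12 varieties.
Only B6 contains X6, so B6 is forced; the remaining 6 varieties need at least 2 more pollinators (each remaining pollinator adds at most 4) — so at least 3 pollinators are needed, and 3 is optimal.

3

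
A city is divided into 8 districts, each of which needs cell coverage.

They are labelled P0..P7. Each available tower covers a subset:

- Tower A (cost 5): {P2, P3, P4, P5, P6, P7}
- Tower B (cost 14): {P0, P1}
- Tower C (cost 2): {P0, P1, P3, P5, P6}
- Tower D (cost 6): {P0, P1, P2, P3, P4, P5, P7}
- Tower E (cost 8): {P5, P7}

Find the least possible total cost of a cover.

7

A, C together cover every district (A ∪ C = {P0, P1, P2, P3, P4, P5, P6, P7}); total cost 5 + 2 = 7.
No covering selection has total cost below 7.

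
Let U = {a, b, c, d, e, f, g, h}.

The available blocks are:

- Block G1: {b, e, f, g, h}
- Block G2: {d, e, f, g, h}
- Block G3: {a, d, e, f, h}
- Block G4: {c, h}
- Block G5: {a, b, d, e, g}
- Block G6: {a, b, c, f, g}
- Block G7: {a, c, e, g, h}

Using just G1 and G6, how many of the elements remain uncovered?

1

Union of G1, G6 = {a, b, c, e, f, g, h}.
Not covered: d — 1 element.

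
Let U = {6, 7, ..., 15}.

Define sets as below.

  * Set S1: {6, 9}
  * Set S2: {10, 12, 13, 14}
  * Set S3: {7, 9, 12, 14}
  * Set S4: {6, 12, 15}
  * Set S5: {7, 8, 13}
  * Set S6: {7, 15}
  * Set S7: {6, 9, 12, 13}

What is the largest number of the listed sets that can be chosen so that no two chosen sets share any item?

S1, S2, S6 are pairwise disjoint (S1={6,9}; S2={10,12,13,14}; S6={7,15}).
Every remaining set overlaps one of these, and no 4 of the listed sets are pairwise disjoint, so 3 is the maximum.

3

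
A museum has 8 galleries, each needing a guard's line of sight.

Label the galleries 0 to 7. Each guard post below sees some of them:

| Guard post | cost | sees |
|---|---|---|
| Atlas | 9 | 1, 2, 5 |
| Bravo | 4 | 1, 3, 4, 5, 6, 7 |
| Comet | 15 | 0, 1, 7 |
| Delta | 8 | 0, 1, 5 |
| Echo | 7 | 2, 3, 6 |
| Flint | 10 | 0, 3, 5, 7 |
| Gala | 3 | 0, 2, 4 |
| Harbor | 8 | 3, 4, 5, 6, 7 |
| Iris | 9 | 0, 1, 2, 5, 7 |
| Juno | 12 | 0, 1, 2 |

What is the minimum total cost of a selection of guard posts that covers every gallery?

7

Bravo, Gala together cover every gallery (Bravo ∪ Gala = {0, 1, 2, 3, 4, 5, 6, 7}); total cost 4 + 3 = 7.
No covering selection has total cost below 7.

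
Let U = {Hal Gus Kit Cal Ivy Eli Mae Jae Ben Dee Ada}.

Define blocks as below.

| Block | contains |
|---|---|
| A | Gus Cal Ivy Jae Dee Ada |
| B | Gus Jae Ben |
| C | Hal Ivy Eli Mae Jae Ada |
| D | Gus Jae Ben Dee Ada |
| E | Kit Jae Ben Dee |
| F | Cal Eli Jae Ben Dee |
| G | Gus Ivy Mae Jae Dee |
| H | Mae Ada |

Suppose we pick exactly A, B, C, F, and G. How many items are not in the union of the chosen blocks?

1

Union of A, B, C, F, G = {Hal, Gus, Cal, Ivy, Eli, Mae, Jae, Ben, Dee, Ada}.
Not covered: Kit — 1 item.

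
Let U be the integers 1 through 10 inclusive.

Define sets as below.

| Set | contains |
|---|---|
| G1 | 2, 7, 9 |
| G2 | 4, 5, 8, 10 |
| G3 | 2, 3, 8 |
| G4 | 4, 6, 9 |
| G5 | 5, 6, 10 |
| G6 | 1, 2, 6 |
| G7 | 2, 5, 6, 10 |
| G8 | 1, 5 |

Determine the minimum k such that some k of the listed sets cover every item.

4

Take {G1, G2, G3, G6}. Their union is {1, 2, 3, 4, 5, 6, 7, 8, 9, 10}, which is all 10 items.
Only G3 contains 3, so G3 is forced; the remaining 7 items need at least 3 more sets (each remaining set adds at most 3) — so at least 4 sets are needed, and 4 is optimal.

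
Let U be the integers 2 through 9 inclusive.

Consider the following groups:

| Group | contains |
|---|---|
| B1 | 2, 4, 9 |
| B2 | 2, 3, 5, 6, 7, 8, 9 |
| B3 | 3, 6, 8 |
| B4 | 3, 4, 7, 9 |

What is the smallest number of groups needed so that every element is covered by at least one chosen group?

B1 and B2 together: B1 ∪ B2 = {2, 3, 4, 5, 6, 7, 8, 9} — every element is covered.
No single group has all 8 elements (the largest, B2, has 7), so 2 is optimal.

2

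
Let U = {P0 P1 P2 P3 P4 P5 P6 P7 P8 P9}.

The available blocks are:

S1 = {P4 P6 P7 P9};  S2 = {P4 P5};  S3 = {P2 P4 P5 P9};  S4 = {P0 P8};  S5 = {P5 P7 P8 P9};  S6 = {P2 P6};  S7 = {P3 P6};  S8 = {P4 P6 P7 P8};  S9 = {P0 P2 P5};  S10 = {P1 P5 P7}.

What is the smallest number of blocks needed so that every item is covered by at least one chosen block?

4

Take {S3, S4, S7, S10}. Their union is {P0, P1, P2, P3, P4, P5, P6, P7, P8, P9}, which is all 10 items.
Only S10 contains P1, so S10 is forced; the remaining 7 items need at least 3 more blocks (each remaining block adds at most 3) — so at least 4 blocks are needed, and 4 is optimal.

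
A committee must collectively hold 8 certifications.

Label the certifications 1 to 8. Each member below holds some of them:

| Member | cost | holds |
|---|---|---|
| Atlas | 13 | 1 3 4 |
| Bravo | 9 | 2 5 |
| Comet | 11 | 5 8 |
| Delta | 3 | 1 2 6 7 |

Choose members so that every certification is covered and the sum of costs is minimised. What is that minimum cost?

Atlas, Comet, Delta together cover every certification (Atlas ∪ Comet ∪ Delta = {1, 2, 3, 4, 5, 6, 7, 8}); total cost 13 + 11 + 3 = 27.
No covering selection has total cost below 27.

27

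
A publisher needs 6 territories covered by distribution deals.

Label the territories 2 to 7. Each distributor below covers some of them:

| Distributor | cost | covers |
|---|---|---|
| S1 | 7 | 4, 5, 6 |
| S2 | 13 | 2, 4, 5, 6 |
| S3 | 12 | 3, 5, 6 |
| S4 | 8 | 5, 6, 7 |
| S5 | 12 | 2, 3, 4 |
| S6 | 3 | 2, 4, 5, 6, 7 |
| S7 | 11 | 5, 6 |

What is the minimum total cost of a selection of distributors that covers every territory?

S3, S6 together cover every territory (S3 ∪ S6 = {2, 3, 4, 5, 6, 7}); total cost 12 + 3 = 15.
No covering selection has total cost below 15.

15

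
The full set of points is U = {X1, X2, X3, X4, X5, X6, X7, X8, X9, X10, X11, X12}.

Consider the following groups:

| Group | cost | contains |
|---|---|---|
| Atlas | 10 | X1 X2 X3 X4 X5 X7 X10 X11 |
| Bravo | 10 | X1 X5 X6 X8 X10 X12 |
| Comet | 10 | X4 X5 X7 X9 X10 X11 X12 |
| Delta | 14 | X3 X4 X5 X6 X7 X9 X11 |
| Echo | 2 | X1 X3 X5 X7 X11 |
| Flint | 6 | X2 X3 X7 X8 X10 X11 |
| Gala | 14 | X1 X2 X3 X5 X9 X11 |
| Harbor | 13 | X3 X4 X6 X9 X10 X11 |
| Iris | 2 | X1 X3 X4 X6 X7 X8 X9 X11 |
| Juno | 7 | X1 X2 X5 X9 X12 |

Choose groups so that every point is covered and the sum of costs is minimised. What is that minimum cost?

15

Flint, Iris, Juno together cover every point (Flint ∪ Iris ∪ Juno = {X1, X2, X3, X4, X5, X6, X7, X8, X9, X10, X11, X12}); total cost 6 + 2 + 7 = 15.
The greedy pick Iris, Echo, Flint, Juno costs 17; no covering selection beats 15.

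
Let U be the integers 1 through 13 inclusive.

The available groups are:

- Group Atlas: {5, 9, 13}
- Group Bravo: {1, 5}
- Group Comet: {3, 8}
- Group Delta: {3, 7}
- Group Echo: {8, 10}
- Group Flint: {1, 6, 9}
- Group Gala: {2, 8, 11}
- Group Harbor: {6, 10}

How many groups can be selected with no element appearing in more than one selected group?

Atlas, Delta, Gala, Harbor are pairwise disjoint (Atlas={5,9,13}; Delta={3,7}; Gala={2,8,11}; Harbor={6,10}).
Every remaining group overlaps one of these, and no 5 of the listed groups are pairwise disjoint, so 4 is the maximum.

4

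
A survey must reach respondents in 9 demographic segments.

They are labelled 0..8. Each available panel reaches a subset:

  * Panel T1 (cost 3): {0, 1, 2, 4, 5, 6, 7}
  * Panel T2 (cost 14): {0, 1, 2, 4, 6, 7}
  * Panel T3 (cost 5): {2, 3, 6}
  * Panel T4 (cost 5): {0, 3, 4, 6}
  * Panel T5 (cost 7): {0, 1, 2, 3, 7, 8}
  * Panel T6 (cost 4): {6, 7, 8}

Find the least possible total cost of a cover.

T1, T5 together cover every segment (T1 ∪ T5 = {0, 1, 2, 3, 4, 5, 6, 7, 8}); total cost 3 + 7 = 10.
No covering selection has total cost below 10.

10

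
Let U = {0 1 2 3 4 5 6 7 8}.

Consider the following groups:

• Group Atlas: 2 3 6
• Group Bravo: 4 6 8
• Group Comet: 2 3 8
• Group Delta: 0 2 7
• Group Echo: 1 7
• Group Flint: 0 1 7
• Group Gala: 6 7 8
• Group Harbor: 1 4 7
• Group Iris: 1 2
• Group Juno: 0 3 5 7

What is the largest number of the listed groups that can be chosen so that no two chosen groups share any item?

Bravo, Iris, Juno are pairwise disjoint (Bravo={4,6,8}; Iris={1,2}; Juno={0,3,5,7}).
Every remaining group overlaps one of these, and no 4 of the listed groups are pairwise disjoint, so 3 is the maximum.

3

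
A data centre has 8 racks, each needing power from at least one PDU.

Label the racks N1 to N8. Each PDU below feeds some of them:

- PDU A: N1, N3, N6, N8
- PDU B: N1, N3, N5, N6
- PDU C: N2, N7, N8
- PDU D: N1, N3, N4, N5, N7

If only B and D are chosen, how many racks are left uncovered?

Union of B, D = {N1, N3, N4, N5, N6, N7}.
Not covered: N2, N8 — 2 racks.

2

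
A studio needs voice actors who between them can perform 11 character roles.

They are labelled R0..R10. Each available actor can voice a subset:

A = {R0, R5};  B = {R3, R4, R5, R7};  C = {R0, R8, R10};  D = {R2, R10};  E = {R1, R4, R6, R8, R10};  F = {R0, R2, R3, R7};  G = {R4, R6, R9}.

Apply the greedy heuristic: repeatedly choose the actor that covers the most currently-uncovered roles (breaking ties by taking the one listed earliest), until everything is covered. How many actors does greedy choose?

Greedy: pick E (covers 5 new) → pick F (covers 4 new) → pick A (covers 1 new) → pick G (covers 1 new). Total picks: 4.

4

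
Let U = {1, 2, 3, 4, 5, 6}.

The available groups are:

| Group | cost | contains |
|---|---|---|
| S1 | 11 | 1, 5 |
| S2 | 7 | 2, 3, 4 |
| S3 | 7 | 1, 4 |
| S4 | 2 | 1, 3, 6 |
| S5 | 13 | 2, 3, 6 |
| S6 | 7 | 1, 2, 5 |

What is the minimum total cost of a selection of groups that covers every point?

16

S2, S4, S6 together cover every point (S2 ∪ S4 ∪ S6 = {1, 2, 3, 4, 5, 6}); total cost 7 + 2 + 7 = 16.
No covering selection has total cost below 16.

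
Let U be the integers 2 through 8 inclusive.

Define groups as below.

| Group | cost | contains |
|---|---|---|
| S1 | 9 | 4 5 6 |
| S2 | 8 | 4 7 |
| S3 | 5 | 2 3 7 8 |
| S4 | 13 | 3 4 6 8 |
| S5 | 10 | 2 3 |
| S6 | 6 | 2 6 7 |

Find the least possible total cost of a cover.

S1, S3 together cover every point (S1 ∪ S3 = {2, 3, 4, 5, 6, 7, 8}); total cost 9 + 5 = 14.
No covering selection has total cost below 14.

14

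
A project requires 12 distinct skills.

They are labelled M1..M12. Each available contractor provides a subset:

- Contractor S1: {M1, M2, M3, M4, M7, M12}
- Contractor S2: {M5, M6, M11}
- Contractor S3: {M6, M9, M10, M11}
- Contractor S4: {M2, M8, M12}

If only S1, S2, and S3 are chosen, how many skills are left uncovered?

1

Union of S1, S2, S3 = {M1, M2, M3, M4, M5, M6, M7, M9, M10, M11, M12}.
Not covered: M8 — 1 skill.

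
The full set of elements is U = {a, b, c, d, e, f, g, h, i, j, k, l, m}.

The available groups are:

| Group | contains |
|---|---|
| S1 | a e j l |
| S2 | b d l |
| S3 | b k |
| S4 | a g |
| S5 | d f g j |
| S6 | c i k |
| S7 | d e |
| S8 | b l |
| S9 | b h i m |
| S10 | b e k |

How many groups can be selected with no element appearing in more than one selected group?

S4, S6, S7, S8 are pairwise disjoint (S4={a,g}; S6={c,i,k}; S7={d,e}; S8={b,l}).
Every remaining group overlaps one of these, and no 5 of the listed groups are pairwise disjoint, so 4 is the maximum.

4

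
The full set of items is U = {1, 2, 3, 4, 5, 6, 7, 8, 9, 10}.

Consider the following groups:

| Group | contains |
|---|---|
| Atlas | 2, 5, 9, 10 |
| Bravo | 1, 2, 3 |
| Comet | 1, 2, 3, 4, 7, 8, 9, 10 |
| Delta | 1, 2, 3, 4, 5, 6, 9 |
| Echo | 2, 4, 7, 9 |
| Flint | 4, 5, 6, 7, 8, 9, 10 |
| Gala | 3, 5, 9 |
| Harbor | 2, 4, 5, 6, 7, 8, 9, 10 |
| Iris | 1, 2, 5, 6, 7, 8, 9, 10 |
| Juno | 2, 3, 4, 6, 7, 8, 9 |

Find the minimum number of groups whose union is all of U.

Iris and Juno cover everything between them: the union {1, 2, 3, 4, 5, 6, 7, 8, 9, 10} is all of U.
No single group has all 10 items (the largest, Comet, has 8), so 2 is optimal.

2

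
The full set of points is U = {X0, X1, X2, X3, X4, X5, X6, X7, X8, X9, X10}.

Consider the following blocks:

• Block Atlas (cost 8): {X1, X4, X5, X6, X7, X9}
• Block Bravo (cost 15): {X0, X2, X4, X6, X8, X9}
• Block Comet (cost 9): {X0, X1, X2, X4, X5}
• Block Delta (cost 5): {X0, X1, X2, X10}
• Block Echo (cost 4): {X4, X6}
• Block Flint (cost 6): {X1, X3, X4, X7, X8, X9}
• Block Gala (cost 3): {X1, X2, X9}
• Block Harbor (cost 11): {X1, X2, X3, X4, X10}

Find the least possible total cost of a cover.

Atlas, Delta, Flint together cover every point (Atlas ∪ Delta ∪ Flint = {X0, X1, X2, X3, X4, X5, X6, X7, X8, X9, X10}); total cost 8 + 5 + 6 = 19.
No covering selection has total cost below 19.

19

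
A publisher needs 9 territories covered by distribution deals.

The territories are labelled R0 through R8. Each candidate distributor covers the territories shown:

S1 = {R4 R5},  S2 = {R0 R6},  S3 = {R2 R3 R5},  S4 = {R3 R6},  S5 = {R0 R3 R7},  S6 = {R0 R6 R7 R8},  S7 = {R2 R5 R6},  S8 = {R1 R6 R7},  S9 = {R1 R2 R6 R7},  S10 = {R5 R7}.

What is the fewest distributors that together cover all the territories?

4

Take {S1, S3, S6, S9}. Their union is {R0, R1, R2, R3, R4, R5, R6, R7, R8}, which is all 9 territories.
No 3 of the 10 distributors cover everything (all 120 combinations miss at least one territory), so 4 is optimal.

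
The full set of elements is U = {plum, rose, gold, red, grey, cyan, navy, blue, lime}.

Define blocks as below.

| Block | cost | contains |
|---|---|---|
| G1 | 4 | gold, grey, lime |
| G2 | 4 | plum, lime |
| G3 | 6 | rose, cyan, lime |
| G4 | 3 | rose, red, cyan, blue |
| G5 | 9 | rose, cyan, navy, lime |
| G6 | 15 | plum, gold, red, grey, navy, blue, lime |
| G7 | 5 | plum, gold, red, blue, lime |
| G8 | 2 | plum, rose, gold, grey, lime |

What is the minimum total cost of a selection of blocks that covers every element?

14

G4, G5, G8 together cover every element (G4 ∪ G5 ∪ G8 = {plum, rose, gold, red, grey, cyan, navy, blue, lime}); total cost 3 + 9 + 2 = 14.
No covering selection has total cost below 14.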